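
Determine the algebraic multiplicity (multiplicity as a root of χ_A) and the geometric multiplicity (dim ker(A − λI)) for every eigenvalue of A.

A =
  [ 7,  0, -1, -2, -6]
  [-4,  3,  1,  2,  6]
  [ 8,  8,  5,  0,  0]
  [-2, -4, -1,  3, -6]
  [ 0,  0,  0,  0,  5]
λ = 3: alg = 1, geom = 1; λ = 5: alg = 4, geom = 3

Step 1 — factor the characteristic polynomial to read off the algebraic multiplicities:
  χ_A(x) = (x - 5)^4*(x - 3)

Step 2 — compute geometric multiplicities via the rank-nullity identity g(λ) = n − rank(A − λI):
  rank(A − (3)·I) = 4, so dim ker(A − (3)·I) = n − 4 = 1
  rank(A − (5)·I) = 2, so dim ker(A − (5)·I) = n − 2 = 3

Summary:
  λ = 3: algebraic multiplicity = 1, geometric multiplicity = 1
  λ = 5: algebraic multiplicity = 4, geometric multiplicity = 3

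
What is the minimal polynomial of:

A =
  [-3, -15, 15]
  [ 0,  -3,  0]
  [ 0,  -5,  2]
x^2 + x - 6

The characteristic polynomial is χ_A(x) = (x - 2)*(x + 3)^2, so the eigenvalues are known. The minimal polynomial is
  m_A(x) = Π_λ (x − λ)^{k_λ}
where k_λ is the size of the *largest* Jordan block for λ (equivalently, the smallest k with (A − λI)^k v = 0 for every generalised eigenvector v of λ).

  λ = -3: largest Jordan block has size 1, contributing (x + 3)
  λ = 2: largest Jordan block has size 1, contributing (x − 2)

So m_A(x) = (x - 2)*(x + 3) = x^2 + x - 6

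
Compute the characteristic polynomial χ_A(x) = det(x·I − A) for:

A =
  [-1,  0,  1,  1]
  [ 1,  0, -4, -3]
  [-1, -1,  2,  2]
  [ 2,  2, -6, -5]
x^4 + 4*x^3 + 6*x^2 + 4*x + 1

Expanding det(x·I − A) (e.g. by cofactor expansion or by noting that A is similar to its Jordan form J, which has the same characteristic polynomial as A) gives
  χ_A(x) = x^4 + 4*x^3 + 6*x^2 + 4*x + 1
which factors as (x + 1)^4. The eigenvalues (with algebraic multiplicities) are λ = -1 with multiplicity 4.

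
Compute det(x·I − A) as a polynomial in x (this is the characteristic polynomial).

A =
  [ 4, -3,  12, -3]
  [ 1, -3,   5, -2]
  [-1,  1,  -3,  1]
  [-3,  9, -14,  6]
x^4 - 4*x^3 + 6*x^2 - 4*x + 1

Expanding det(x·I − A) (e.g. by cofactor expansion or by noting that A is similar to its Jordan form J, which has the same characteristic polynomial as A) gives
  χ_A(x) = x^4 - 4*x^3 + 6*x^2 - 4*x + 1
which factors as (x - 1)^4. The eigenvalues (with algebraic multiplicities) are λ = 1 with multiplicity 4.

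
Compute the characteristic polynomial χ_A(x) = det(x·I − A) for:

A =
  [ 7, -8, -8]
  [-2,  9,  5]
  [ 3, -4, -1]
x^3 - 15*x^2 + 75*x - 125

Expanding det(x·I − A) (e.g. by cofactor expansion or by noting that A is similar to its Jordan form J, which has the same characteristic polynomial as A) gives
  χ_A(x) = x^3 - 15*x^2 + 75*x - 125
which factors as (x - 5)^3. The eigenvalues (with algebraic multiplicities) are λ = 5 with multiplicity 3.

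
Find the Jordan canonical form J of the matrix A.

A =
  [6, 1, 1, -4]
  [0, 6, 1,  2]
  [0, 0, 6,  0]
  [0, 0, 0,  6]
J_3(6) ⊕ J_1(6)

The characteristic polynomial is
  det(x·I − A) = x^4 - 24*x^3 + 216*x^2 - 864*x + 1296 = (x - 6)^4

Eigenvalues and multiplicities (the geometric multiplicity of λ is n − rank(A − λI), which equals the number of Jordan blocks for λ):
  λ = 6: algebraic multiplicity = 4, geometric multiplicity = 2

Determining the block sizes for each eigenvalue:
  λ = 6: with am = 4 and gm = 2, the partition is not yet determined (e.g. several partitions of 4 into 2 parts exist). Let N = A − (6)·I. Computing rank(N^1) = 2, rank(N^2) = 1, rank(N^3) = 0; the number of blocks of size ≥ j is rank(N^{j−1}) − rank(N^j), giving [2, 1, 1]. So we have 1 block(s) of size 3, 1 block(s) of size 1 → block sizes [3, 1]

Assembling the blocks gives a Jordan form
J =
  [6, 1, 0, 0]
  [0, 6, 1, 0]
  [0, 0, 6, 0]
  [0, 0, 0, 6]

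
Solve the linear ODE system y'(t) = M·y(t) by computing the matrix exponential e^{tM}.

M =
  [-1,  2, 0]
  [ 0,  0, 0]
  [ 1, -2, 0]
e^{tM} =
  [exp(-t), 2 - 2*exp(-t), 0]
  [0, 1, 0]
  [1 - exp(-t), -2 + 2*exp(-t), 1]

Strategy: write M = P · J · P⁻¹ where J is a Jordan canonical form, so e^{tM} = P · e^{tJ} · P⁻¹, and e^{tJ} can be computed block-by-block.

M has Jordan form
J =
  [-1, 0, 0]
  [ 0, 0, 0]
  [ 0, 0, 0]
(up to reordering of blocks).

Per-block formulas:
  For a 1×1 block at λ = 0: exp(t · [0]) = [e^(0t)].
  For a 1×1 block at λ = -1: exp(t · [-1]) = [e^(-1t)].

After assembling e^{tJ} and conjugating by P, we get:

e^{tM} =
  [exp(-t), 2 - 2*exp(-t), 0]
  [0, 1, 0]
  [1 - exp(-t), -2 + 2*exp(-t), 1]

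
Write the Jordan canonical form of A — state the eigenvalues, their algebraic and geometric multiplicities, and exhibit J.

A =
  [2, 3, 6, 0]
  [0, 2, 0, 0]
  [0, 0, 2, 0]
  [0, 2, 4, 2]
J_2(2) ⊕ J_1(2) ⊕ J_1(2)

The characteristic polynomial is
  det(x·I − A) = x^4 - 8*x^3 + 24*x^2 - 32*x + 16 = (x - 2)^4

Eigenvalues and multiplicities (the geometric multiplicity of λ is n − rank(A − λI), which equals the number of Jordan blocks for λ):
  λ = 2: algebraic multiplicity = 4, geometric multiplicity = 3

Determining the block sizes for each eigenvalue:
  λ = 2: 3 blocks summing to 4 forces exactly one block of size 2 and the rest size 1 → block sizes [2, 1, 1]

Assembling the blocks gives a Jordan form
J =
  [2, 1, 0, 0]
  [0, 2, 0, 0]
  [0, 0, 2, 0]
  [0, 0, 0, 2]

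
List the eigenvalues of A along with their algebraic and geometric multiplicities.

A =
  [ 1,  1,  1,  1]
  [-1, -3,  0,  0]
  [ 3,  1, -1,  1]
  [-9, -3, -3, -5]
λ = -2: alg = 4, geom = 2

Step 1 — factor the characteristic polynomial to read off the algebraic multiplicities:
  χ_A(x) = (x + 2)^4

Step 2 — compute geometric multiplicities via the rank-nullity identity g(λ) = n − rank(A − λI):
  rank(A − (-2)·I) = 2, so dim ker(A − (-2)·I) = n − 2 = 2

Summary:
  λ = -2: algebraic multiplicity = 4, geometric multiplicity = 2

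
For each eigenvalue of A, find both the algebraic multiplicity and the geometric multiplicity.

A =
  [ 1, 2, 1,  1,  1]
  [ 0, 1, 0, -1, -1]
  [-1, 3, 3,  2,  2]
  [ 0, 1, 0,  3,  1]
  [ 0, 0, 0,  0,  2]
λ = 2: alg = 5, geom = 3

Step 1 — factor the characteristic polynomial to read off the algebraic multiplicities:
  χ_A(x) = (x - 2)^5

Step 2 — compute geometric multiplicities via the rank-nullity identity g(λ) = n − rank(A − λI):
  rank(A − (2)·I) = 2, so dim ker(A − (2)·I) = n − 2 = 3

Summary:
  λ = 2: algebraic multiplicity = 5, geometric multiplicity = 3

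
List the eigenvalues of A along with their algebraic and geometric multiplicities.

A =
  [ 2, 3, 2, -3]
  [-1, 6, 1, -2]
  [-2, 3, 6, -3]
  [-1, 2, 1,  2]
λ = 4: alg = 4, geom = 2

Step 1 — factor the characteristic polynomial to read off the algebraic multiplicities:
  χ_A(x) = (x - 4)^4

Step 2 — compute geometric multiplicities via the rank-nullity identity g(λ) = n − rank(A − λI):
  rank(A − (4)·I) = 2, so dim ker(A − (4)·I) = n − 2 = 2

Summary:
  λ = 4: algebraic multiplicity = 4, geometric multiplicity = 2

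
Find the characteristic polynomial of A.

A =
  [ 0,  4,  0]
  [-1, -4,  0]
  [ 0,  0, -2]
x^3 + 6*x^2 + 12*x + 8

Expanding det(x·I − A) (e.g. by cofactor expansion or by noting that A is similar to its Jordan form J, which has the same characteristic polynomial as A) gives
  χ_A(x) = x^3 + 6*x^2 + 12*x + 8
which factors as (x + 2)^3. The eigenvalues (with algebraic multiplicities) are λ = -2 with multiplicity 3.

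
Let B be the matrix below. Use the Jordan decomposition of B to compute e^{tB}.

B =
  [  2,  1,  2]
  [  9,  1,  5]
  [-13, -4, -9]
e^{tB} =
  [-t^2*exp(-2*t)/2 + 4*t*exp(-2*t) + exp(-2*t), -t^2*exp(-2*t)/2 + t*exp(-2*t), -t^2*exp(-2*t)/2 + 2*t*exp(-2*t)]
  [-t^2*exp(-2*t) + 9*t*exp(-2*t), -t^2*exp(-2*t) + 3*t*exp(-2*t) + exp(-2*t), -t^2*exp(-2*t) + 5*t*exp(-2*t)]
  [3*t^2*exp(-2*t)/2 - 13*t*exp(-2*t), 3*t^2*exp(-2*t)/2 - 4*t*exp(-2*t), 3*t^2*exp(-2*t)/2 - 7*t*exp(-2*t) + exp(-2*t)]

Strategy: write B = P · J · P⁻¹ where J is a Jordan canonical form, so e^{tB} = P · e^{tJ} · P⁻¹, and e^{tJ} can be computed block-by-block.

B has Jordan form
J =
  [-2,  1,  0]
  [ 0, -2,  1]
  [ 0,  0, -2]
(up to reordering of blocks).

Per-block formulas:
  For a 3×3 Jordan block J_3(-2): exp(t · J_3(-2)) = e^(-2t)·(I + t·N + (t^2/2)·N^2), where N is the 3×3 nilpotent shift.

After assembling e^{tJ} and conjugating by P, we get:

e^{tB} =
  [-t^2*exp(-2*t)/2 + 4*t*exp(-2*t) + exp(-2*t), -t^2*exp(-2*t)/2 + t*exp(-2*t), -t^2*exp(-2*t)/2 + 2*t*exp(-2*t)]
  [-t^2*exp(-2*t) + 9*t*exp(-2*t), -t^2*exp(-2*t) + 3*t*exp(-2*t) + exp(-2*t), -t^2*exp(-2*t) + 5*t*exp(-2*t)]
  [3*t^2*exp(-2*t)/2 - 13*t*exp(-2*t), 3*t^2*exp(-2*t)/2 - 4*t*exp(-2*t), 3*t^2*exp(-2*t)/2 - 7*t*exp(-2*t) + exp(-2*t)]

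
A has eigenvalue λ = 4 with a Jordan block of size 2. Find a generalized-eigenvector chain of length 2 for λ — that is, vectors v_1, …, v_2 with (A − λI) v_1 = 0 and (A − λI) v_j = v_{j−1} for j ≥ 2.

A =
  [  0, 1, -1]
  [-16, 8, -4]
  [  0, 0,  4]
A Jordan chain for λ = 4 of length 2:
v_1 = (-4, -16, 0)ᵀ
v_2 = (1, 0, 0)ᵀ

Let N = A − (4)·I. We want v_2 with N^2 v_2 = 0 but N^1 v_2 ≠ 0; then v_{j-1} := N · v_j for j = 2, …, 2.

Pick v_2 = (1, 0, 0)ᵀ.
Then v_1 = N · v_2 = (-4, -16, 0)ᵀ.

Sanity check: (A − (4)·I) v_1 = (0, 0, 0)ᵀ = 0. ✓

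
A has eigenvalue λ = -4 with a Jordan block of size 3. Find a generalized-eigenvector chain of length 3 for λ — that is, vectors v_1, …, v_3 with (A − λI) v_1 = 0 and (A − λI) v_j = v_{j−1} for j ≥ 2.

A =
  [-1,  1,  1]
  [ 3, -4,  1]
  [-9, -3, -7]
A Jordan chain for λ = -4 of length 3:
v_1 = (3, 0, -9)ᵀ
v_2 = (3, 3, -9)ᵀ
v_3 = (1, 0, 0)ᵀ

Let N = A − (-4)·I. We want v_3 with N^3 v_3 = 0 but N^2 v_3 ≠ 0; then v_{j-1} := N · v_j for j = 3, …, 2.

Pick v_3 = (1, 0, 0)ᵀ.
Then v_2 = N · v_3 = (3, 3, -9)ᵀ.
Then v_1 = N · v_2 = (3, 0, -9)ᵀ.

Sanity check: (A − (-4)·I) v_1 = (0, 0, 0)ᵀ = 0. ✓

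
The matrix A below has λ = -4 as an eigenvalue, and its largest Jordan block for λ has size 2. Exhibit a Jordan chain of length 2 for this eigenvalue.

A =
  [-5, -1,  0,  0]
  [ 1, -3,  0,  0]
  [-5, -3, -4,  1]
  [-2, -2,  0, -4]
A Jordan chain for λ = -4 of length 2:
v_1 = (-1, 1, -5, -2)ᵀ
v_2 = (1, 0, 0, 0)ᵀ

Let N = A − (-4)·I. We want v_2 with N^2 v_2 = 0 but N^1 v_2 ≠ 0; then v_{j-1} := N · v_j for j = 2, …, 2.

Pick v_2 = (1, 0, 0, 0)ᵀ.
Then v_1 = N · v_2 = (-1, 1, -5, -2)ᵀ.

Sanity check: (A − (-4)·I) v_1 = (0, 0, 0, 0)ᵀ = 0. ✓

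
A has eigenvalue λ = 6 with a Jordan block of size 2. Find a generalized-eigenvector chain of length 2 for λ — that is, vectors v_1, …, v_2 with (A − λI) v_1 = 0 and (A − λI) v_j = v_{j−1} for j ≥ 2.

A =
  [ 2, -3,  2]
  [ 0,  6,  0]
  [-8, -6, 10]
A Jordan chain for λ = 6 of length 2:
v_1 = (-4, 0, -8)ᵀ
v_2 = (1, 0, 0)ᵀ

Let N = A − (6)·I. We want v_2 with N^2 v_2 = 0 but N^1 v_2 ≠ 0; then v_{j-1} := N · v_j for j = 2, …, 2.

Pick v_2 = (1, 0, 0)ᵀ.
Then v_1 = N · v_2 = (-4, 0, -8)ᵀ.

Sanity check: (A − (6)·I) v_1 = (0, 0, 0)ᵀ = 0. ✓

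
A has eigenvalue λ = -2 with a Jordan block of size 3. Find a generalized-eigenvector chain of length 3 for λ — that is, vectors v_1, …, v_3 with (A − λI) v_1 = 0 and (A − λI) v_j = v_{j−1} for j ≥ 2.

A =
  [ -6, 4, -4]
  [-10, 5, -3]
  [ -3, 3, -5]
A Jordan chain for λ = -2 of length 3:
v_1 = (-12, -21, -9)ᵀ
v_2 = (-4, -10, -3)ᵀ
v_3 = (1, 0, 0)ᵀ

Let N = A − (-2)·I. We want v_3 with N^3 v_3 = 0 but N^2 v_3 ≠ 0; then v_{j-1} := N · v_j for j = 3, …, 2.

Pick v_3 = (1, 0, 0)ᵀ.
Then v_2 = N · v_3 = (-4, -10, -3)ᵀ.
Then v_1 = N · v_2 = (-12, -21, -9)ᵀ.

Sanity check: (A − (-2)·I) v_1 = (0, 0, 0)ᵀ = 0. ✓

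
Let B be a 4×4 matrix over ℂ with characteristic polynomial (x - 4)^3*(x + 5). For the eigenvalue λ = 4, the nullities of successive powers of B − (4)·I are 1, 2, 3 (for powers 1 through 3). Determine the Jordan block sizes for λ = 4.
Block sizes for λ = 4: [3]

From the dimensions of kernels of powers, the number of Jordan blocks of size at least j is d_j − d_{j−1} where d_j = dim ker(N^j) (with d_0 = 0). Computing the differences gives [1, 1, 1].
The number of blocks of size exactly k is (#blocks of size ≥ k) − (#blocks of size ≥ k + 1), so the partition is: 1 block(s) of size 3.
In nonincreasing order the block sizes are [3].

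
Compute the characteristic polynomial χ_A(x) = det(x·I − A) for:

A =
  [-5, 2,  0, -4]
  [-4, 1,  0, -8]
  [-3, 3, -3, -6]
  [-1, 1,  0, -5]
x^4 + 12*x^3 + 54*x^2 + 108*x + 81

Expanding det(x·I − A) (e.g. by cofactor expansion or by noting that A is similar to its Jordan form J, which has the same characteristic polynomial as A) gives
  χ_A(x) = x^4 + 12*x^3 + 54*x^2 + 108*x + 81
which factors as (x + 3)^4. The eigenvalues (with algebraic multiplicities) are λ = -3 with multiplicity 4.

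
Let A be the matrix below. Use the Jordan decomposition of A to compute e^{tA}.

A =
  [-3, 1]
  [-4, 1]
e^{tA} =
  [-2*t*exp(-t) + exp(-t), t*exp(-t)]
  [-4*t*exp(-t), 2*t*exp(-t) + exp(-t)]

Strategy: write A = P · J · P⁻¹ where J is a Jordan canonical form, so e^{tA} = P · e^{tJ} · P⁻¹, and e^{tJ} can be computed block-by-block.

A has Jordan form
J =
  [-1,  1]
  [ 0, -1]
(up to reordering of blocks).

Per-block formulas:
  For a 2×2 Jordan block J_2(-1): exp(t · J_2(-1)) = e^(-1t)·(I + t·N), where N is the 2×2 nilpotent shift.

After assembling e^{tJ} and conjugating by P, we get:

e^{tA} =
  [-2*t*exp(-t) + exp(-t), t*exp(-t)]
  [-4*t*exp(-t), 2*t*exp(-t) + exp(-t)]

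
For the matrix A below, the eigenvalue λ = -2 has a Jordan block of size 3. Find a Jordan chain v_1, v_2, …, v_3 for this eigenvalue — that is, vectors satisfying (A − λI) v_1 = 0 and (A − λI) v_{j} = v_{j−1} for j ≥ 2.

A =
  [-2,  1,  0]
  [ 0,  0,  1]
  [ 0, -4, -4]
A Jordan chain for λ = -2 of length 3:
v_1 = (2, 0, 0)ᵀ
v_2 = (1, 2, -4)ᵀ
v_3 = (0, 1, 0)ᵀ

Let N = A − (-2)·I. We want v_3 with N^3 v_3 = 0 but N^2 v_3 ≠ 0; then v_{j-1} := N · v_j for j = 3, …, 2.

Pick v_3 = (0, 1, 0)ᵀ.
Then v_2 = N · v_3 = (1, 2, -4)ᵀ.
Then v_1 = N · v_2 = (2, 0, 0)ᵀ.

Sanity check: (A − (-2)·I) v_1 = (0, 0, 0)ᵀ = 0. ✓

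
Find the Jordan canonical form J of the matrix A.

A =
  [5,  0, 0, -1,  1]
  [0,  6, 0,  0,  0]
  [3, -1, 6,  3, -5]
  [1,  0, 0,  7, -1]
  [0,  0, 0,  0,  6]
J_2(6) ⊕ J_2(6) ⊕ J_1(6)

The characteristic polynomial is
  det(x·I − A) = x^5 - 30*x^4 + 360*x^3 - 2160*x^2 + 6480*x - 7776 = (x - 6)^5

Eigenvalues and multiplicities (the geometric multiplicity of λ is n − rank(A − λI), which equals the number of Jordan blocks for λ):
  λ = 6: algebraic multiplicity = 5, geometric multiplicity = 3

Determining the block sizes for each eigenvalue:
  λ = 6: with am = 5 and gm = 3, the partition is not yet determined (e.g. several partitions of 5 into 3 parts exist). Let N = A − (6)·I. Computing rank(N^1) = 2, rank(N^2) = 0; the number of blocks of size ≥ j is rank(N^{j−1}) − rank(N^j), giving [3, 2]. So we have 2 block(s) of size 2, 1 block(s) of size 1 → block sizes [2, 2, 1]

Assembling the blocks gives a Jordan form
J =
  [6, 1, 0, 0, 0]
  [0, 6, 0, 0, 0]
  [0, 0, 6, 1, 0]
  [0, 0, 0, 6, 0]
  [0, 0, 0, 0, 6]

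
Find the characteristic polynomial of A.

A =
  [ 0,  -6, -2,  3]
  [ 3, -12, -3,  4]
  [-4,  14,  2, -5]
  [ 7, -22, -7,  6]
x^4 + 4*x^3 - 16*x - 16

Expanding det(x·I − A) (e.g. by cofactor expansion or by noting that A is similar to its Jordan form J, which has the same characteristic polynomial as A) gives
  χ_A(x) = x^4 + 4*x^3 - 16*x - 16
which factors as (x - 2)*(x + 2)^3. The eigenvalues (with algebraic multiplicities) are λ = -2 with multiplicity 3, λ = 2 with multiplicity 1.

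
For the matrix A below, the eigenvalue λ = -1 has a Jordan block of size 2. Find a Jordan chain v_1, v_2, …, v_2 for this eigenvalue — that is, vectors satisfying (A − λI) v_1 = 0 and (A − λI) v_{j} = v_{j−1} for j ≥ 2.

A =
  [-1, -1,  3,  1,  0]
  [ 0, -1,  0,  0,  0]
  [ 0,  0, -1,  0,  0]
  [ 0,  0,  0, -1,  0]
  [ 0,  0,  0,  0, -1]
A Jordan chain for λ = -1 of length 2:
v_1 = (-1, 0, 0, 0, 0)ᵀ
v_2 = (0, 1, 0, 0, 0)ᵀ

Let N = A − (-1)·I. We want v_2 with N^2 v_2 = 0 but N^1 v_2 ≠ 0; then v_{j-1} := N · v_j for j = 2, …, 2.

Pick v_2 = (0, 1, 0, 0, 0)ᵀ.
Then v_1 = N · v_2 = (-1, 0, 0, 0, 0)ᵀ.

Sanity check: (A − (-1)·I) v_1 = (0, 0, 0, 0, 0)ᵀ = 0. ✓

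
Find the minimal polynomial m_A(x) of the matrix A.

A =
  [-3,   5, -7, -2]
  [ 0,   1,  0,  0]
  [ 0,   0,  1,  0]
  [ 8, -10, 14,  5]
x^2 - 2*x + 1

The characteristic polynomial is χ_A(x) = (x - 1)^4, so the eigenvalues are known. The minimal polynomial is
  m_A(x) = Π_λ (x − λ)^{k_λ}
where k_λ is the size of the *largest* Jordan block for λ (equivalently, the smallest k with (A − λI)^k v = 0 for every generalised eigenvector v of λ).

  λ = 1: largest Jordan block has size 2, contributing (x − 1)^2

So m_A(x) = (x - 1)^2 = x^2 - 2*x + 1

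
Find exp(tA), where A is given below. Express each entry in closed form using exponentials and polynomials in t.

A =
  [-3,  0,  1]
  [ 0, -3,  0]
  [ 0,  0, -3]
e^{tA} =
  [exp(-3*t), 0, t*exp(-3*t)]
  [0, exp(-3*t), 0]
  [0, 0, exp(-3*t)]

Strategy: write A = P · J · P⁻¹ where J is a Jordan canonical form, so e^{tA} = P · e^{tJ} · P⁻¹, and e^{tJ} can be computed block-by-block.

A has Jordan form
J =
  [-3,  1,  0]
  [ 0, -3,  0]
  [ 0,  0, -3]
(up to reordering of blocks).

Per-block formulas:
  For a 1×1 block at λ = -3: exp(t · [-3]) = [e^(-3t)].
  For a 2×2 Jordan block J_2(-3): exp(t · J_2(-3)) = e^(-3t)·(I + t·N), where N is the 2×2 nilpotent shift.

After assembling e^{tJ} and conjugating by P, we get:

e^{tA} =
  [exp(-3*t), 0, t*exp(-3*t)]
  [0, exp(-3*t), 0]
  [0, 0, exp(-3*t)]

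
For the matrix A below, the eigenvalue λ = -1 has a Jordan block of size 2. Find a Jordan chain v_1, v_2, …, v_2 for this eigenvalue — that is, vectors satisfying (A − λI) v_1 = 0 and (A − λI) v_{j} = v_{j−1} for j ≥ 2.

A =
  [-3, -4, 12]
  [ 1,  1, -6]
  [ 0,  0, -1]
A Jordan chain for λ = -1 of length 2:
v_1 = (-2, 1, 0)ᵀ
v_2 = (1, 0, 0)ᵀ

Let N = A − (-1)·I. We want v_2 with N^2 v_2 = 0 but N^1 v_2 ≠ 0; then v_{j-1} := N · v_j for j = 2, …, 2.

Pick v_2 = (1, 0, 0)ᵀ.
Then v_1 = N · v_2 = (-2, 1, 0)ᵀ.

Sanity check: (A − (-1)·I) v_1 = (0, 0, 0)ᵀ = 0. ✓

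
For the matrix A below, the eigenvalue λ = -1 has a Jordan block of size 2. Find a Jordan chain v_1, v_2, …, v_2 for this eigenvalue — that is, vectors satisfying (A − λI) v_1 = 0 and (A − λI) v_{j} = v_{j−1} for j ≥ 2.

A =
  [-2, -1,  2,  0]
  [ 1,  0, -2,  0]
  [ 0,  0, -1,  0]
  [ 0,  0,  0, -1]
A Jordan chain for λ = -1 of length 2:
v_1 = (-1, 1, 0, 0)ᵀ
v_2 = (1, 0, 0, 0)ᵀ

Let N = A − (-1)·I. We want v_2 with N^2 v_2 = 0 but N^1 v_2 ≠ 0; then v_{j-1} := N · v_j for j = 2, …, 2.

Pick v_2 = (1, 0, 0, 0)ᵀ.
Then v_1 = N · v_2 = (-1, 1, 0, 0)ᵀ.

Sanity check: (A − (-1)·I) v_1 = (0, 0, 0, 0)ᵀ = 0. ✓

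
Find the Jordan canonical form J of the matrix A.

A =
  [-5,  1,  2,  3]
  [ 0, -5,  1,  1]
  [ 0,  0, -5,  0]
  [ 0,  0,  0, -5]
J_3(-5) ⊕ J_1(-5)

The characteristic polynomial is
  det(x·I − A) = x^4 + 20*x^3 + 150*x^2 + 500*x + 625 = (x + 5)^4

Eigenvalues and multiplicities (the geometric multiplicity of λ is n − rank(A − λI), which equals the number of Jordan blocks for λ):
  λ = -5: algebraic multiplicity = 4, geometric multiplicity = 2

Determining the block sizes for each eigenvalue:
  λ = -5: with am = 4 and gm = 2, the partition is not yet determined (e.g. several partitions of 4 into 2 parts exist). Let N = A − (-5)·I. Computing rank(N^1) = 2, rank(N^2) = 1, rank(N^3) = 0; the number of blocks of size ≥ j is rank(N^{j−1}) − rank(N^j), giving [2, 1, 1]. So we have 1 block(s) of size 3, 1 block(s) of size 1 → block sizes [3, 1]

Assembling the blocks gives a Jordan form
J =
  [-5,  1,  0,  0]
  [ 0, -5,  1,  0]
  [ 0,  0, -5,  0]
  [ 0,  0,  0, -5]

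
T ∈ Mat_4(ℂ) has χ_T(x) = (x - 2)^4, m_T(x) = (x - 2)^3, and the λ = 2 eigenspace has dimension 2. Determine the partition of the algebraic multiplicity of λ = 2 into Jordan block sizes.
Block sizes for λ = 2: [3, 1]

Step 1 — from the characteristic polynomial, algebraic multiplicity of λ = 2 is 4. From dim ker(T − (2)·I) = 2, there are exactly 2 Jordan blocks for λ = 2.
Step 2 — from the minimal polynomial, the factor (x − 2)^3 tells us the largest block for λ = 2 has size 3.
Step 3 — with total size 4, 2 blocks, and largest block 3, the block sizes (in nonincreasing order) are [3, 1].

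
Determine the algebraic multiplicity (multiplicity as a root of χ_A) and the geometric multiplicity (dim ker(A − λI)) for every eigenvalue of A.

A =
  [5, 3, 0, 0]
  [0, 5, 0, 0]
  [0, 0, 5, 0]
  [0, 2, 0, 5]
λ = 5: alg = 4, geom = 3

Step 1 — factor the characteristic polynomial to read off the algebraic multiplicities:
  χ_A(x) = (x - 5)^4

Step 2 — compute geometric multiplicities via the rank-nullity identity g(λ) = n − rank(A − λI):
  rank(A − (5)·I) = 1, so dim ker(A − (5)·I) = n − 1 = 3

Summary:
  λ = 5: algebraic multiplicity = 4, geometric multiplicity = 3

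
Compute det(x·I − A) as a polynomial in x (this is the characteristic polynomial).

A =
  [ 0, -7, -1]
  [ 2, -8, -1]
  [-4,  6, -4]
x^3 + 12*x^2 + 48*x + 64

Expanding det(x·I − A) (e.g. by cofactor expansion or by noting that A is similar to its Jordan form J, which has the same characteristic polynomial as A) gives
  χ_A(x) = x^3 + 12*x^2 + 48*x + 64
which factors as (x + 4)^3. The eigenvalues (with algebraic multiplicities) are λ = -4 with multiplicity 3.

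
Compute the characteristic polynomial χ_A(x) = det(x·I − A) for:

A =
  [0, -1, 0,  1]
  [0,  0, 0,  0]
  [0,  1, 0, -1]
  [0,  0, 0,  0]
x^4

Expanding det(x·I − A) (e.g. by cofactor expansion or by noting that A is similar to its Jordan form J, which has the same characteristic polynomial as A) gives
  χ_A(x) = x^4
which factors as x^4. The eigenvalues (with algebraic multiplicities) are λ = 0 with multiplicity 4.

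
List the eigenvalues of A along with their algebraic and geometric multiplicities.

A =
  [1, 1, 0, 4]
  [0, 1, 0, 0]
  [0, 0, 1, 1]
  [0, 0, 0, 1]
λ = 1: alg = 4, geom = 2

Step 1 — factor the characteristic polynomial to read off the algebraic multiplicities:
  χ_A(x) = (x - 1)^4

Step 2 — compute geometric multiplicities via the rank-nullity identity g(λ) = n − rank(A − λI):
  rank(A − (1)·I) = 2, so dim ker(A − (1)·I) = n − 2 = 2

Summary:
  λ = 1: algebraic multiplicity = 4, geometric multiplicity = 2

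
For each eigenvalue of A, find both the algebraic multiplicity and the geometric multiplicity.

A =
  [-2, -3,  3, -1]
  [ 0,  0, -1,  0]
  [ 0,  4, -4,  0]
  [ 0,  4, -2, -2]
λ = -2: alg = 4, geom = 2

Step 1 — factor the characteristic polynomial to read off the algebraic multiplicities:
  χ_A(x) = (x + 2)^4

Step 2 — compute geometric multiplicities via the rank-nullity identity g(λ) = n − rank(A − λI):
  rank(A − (-2)·I) = 2, so dim ker(A − (-2)·I) = n − 2 = 2

Summary:
  λ = -2: algebraic multiplicity = 4, geometric multiplicity = 2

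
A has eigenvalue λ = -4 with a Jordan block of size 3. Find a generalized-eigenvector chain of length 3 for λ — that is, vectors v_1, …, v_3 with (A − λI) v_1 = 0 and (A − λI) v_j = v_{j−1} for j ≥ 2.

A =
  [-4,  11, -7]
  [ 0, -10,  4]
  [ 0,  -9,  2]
A Jordan chain for λ = -4 of length 3:
v_1 = (-3, 0, 0)ᵀ
v_2 = (11, -6, -9)ᵀ
v_3 = (0, 1, 0)ᵀ

Let N = A − (-4)·I. We want v_3 with N^3 v_3 = 0 but N^2 v_3 ≠ 0; then v_{j-1} := N · v_j for j = 3, …, 2.

Pick v_3 = (0, 1, 0)ᵀ.
Then v_2 = N · v_3 = (11, -6, -9)ᵀ.
Then v_1 = N · v_2 = (-3, 0, 0)ᵀ.

Sanity check: (A − (-4)·I) v_1 = (0, 0, 0)ᵀ = 0. ✓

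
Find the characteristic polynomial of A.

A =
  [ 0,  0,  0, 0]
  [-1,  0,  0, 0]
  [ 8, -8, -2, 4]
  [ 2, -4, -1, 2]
x^4

Expanding det(x·I − A) (e.g. by cofactor expansion or by noting that A is similar to its Jordan form J, which has the same characteristic polynomial as A) gives
  χ_A(x) = x^4
which factors as x^4. The eigenvalues (with algebraic multiplicities) are λ = 0 with multiplicity 4.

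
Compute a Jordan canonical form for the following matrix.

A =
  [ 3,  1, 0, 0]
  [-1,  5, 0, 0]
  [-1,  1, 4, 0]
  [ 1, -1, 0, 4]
J_2(4) ⊕ J_1(4) ⊕ J_1(4)

The characteristic polynomial is
  det(x·I − A) = x^4 - 16*x^3 + 96*x^2 - 256*x + 256 = (x - 4)^4

Eigenvalues and multiplicities (the geometric multiplicity of λ is n − rank(A − λI), which equals the number of Jordan blocks for λ):
  λ = 4: algebraic multiplicity = 4, geometric multiplicity = 3

Determining the block sizes for each eigenvalue:
  λ = 4: 3 blocks summing to 4 forces exactly one block of size 2 and the rest size 1 → block sizes [2, 1, 1]

Assembling the blocks gives a Jordan form
J =
  [4, 1, 0, 0]
  [0, 4, 0, 0]
  [0, 0, 4, 0]
  [0, 0, 0, 4]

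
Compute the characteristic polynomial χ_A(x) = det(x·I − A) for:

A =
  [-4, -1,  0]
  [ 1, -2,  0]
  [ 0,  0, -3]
x^3 + 9*x^2 + 27*x + 27

Expanding det(x·I − A) (e.g. by cofactor expansion or by noting that A is similar to its Jordan form J, which has the same characteristic polynomial as A) gives
  χ_A(x) = x^3 + 9*x^2 + 27*x + 27
which factors as (x + 3)^3. The eigenvalues (with algebraic multiplicities) are λ = -3 with multiplicity 3.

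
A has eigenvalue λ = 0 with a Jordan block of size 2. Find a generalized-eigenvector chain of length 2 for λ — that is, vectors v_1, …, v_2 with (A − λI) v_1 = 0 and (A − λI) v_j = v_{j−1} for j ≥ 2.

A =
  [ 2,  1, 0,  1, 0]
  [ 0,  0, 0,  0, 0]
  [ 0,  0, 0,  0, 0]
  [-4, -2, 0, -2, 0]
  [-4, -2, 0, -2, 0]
A Jordan chain for λ = 0 of length 2:
v_1 = (2, 0, 0, -4, -4)ᵀ
v_2 = (1, 0, 0, 0, 0)ᵀ

Let N = A − (0)·I. We want v_2 with N^2 v_2 = 0 but N^1 v_2 ≠ 0; then v_{j-1} := N · v_j for j = 2, …, 2.

Pick v_2 = (1, 0, 0, 0, 0)ᵀ.
Then v_1 = N · v_2 = (2, 0, 0, -4, -4)ᵀ.

Sanity check: (A − (0)·I) v_1 = (0, 0, 0, 0, 0)ᵀ = 0. ✓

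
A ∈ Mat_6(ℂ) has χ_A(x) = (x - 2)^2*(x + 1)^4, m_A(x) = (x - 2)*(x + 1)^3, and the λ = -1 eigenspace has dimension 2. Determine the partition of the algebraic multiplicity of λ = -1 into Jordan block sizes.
Block sizes for λ = -1: [3, 1]

Step 1 — from the characteristic polynomial, algebraic multiplicity of λ = -1 is 4. From dim ker(A − (-1)·I) = 2, there are exactly 2 Jordan blocks for λ = -1.
Step 2 — from the minimal polynomial, the factor (x + 1)^3 tells us the largest block for λ = -1 has size 3.
Step 3 — with total size 4, 2 blocks, and largest block 3, the block sizes (in nonincreasing order) are [3, 1].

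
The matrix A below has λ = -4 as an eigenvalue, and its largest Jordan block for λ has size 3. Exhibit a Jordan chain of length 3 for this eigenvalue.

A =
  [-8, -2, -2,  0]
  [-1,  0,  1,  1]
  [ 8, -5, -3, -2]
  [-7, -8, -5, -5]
A Jordan chain for λ = -4 of length 3:
v_1 = (2, 1, -5, 3)ᵀ
v_2 = (-4, -1, 8, -7)ᵀ
v_3 = (1, 0, 0, 0)ᵀ

Let N = A − (-4)·I. We want v_3 with N^3 v_3 = 0 but N^2 v_3 ≠ 0; then v_{j-1} := N · v_j for j = 3, …, 2.

Pick v_3 = (1, 0, 0, 0)ᵀ.
Then v_2 = N · v_3 = (-4, -1, 8, -7)ᵀ.
Then v_1 = N · v_2 = (2, 1, -5, 3)ᵀ.

Sanity check: (A − (-4)·I) v_1 = (0, 0, 0, 0)ᵀ = 0. ✓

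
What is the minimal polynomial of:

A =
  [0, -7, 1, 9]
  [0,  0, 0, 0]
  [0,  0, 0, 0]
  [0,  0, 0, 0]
x^2

The characteristic polynomial is χ_A(x) = x^4, so the eigenvalues are known. The minimal polynomial is
  m_A(x) = Π_λ (x − λ)^{k_λ}
where k_λ is the size of the *largest* Jordan block for λ (equivalently, the smallest k with (A − λI)^k v = 0 for every generalised eigenvector v of λ).

  λ = 0: largest Jordan block has size 2, contributing (x − 0)^2

So m_A(x) = x^2 = x^2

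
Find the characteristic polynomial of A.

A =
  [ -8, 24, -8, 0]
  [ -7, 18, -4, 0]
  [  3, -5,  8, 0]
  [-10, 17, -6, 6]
x^4 - 24*x^3 + 216*x^2 - 864*x + 1296

Expanding det(x·I − A) (e.g. by cofactor expansion or by noting that A is similar to its Jordan form J, which has the same characteristic polynomial as A) gives
  χ_A(x) = x^4 - 24*x^3 + 216*x^2 - 864*x + 1296
which factors as (x - 6)^4. The eigenvalues (with algebraic multiplicities) are λ = 6 with multiplicity 4.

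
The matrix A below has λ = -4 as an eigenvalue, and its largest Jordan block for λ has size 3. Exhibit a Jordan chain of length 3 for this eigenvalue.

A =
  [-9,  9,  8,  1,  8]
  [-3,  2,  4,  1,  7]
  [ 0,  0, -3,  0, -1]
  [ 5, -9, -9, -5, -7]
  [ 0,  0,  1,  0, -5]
A Jordan chain for λ = -4 of length 3:
v_1 = (3, 2, 0, -3, 0)ᵀ
v_2 = (-5, -3, 0, 5, 0)ᵀ
v_3 = (1, 0, 0, 0, 0)ᵀ

Let N = A − (-4)·I. We want v_3 with N^3 v_3 = 0 but N^2 v_3 ≠ 0; then v_{j-1} := N · v_j for j = 3, …, 2.

Pick v_3 = (1, 0, 0, 0, 0)ᵀ.
Then v_2 = N · v_3 = (-5, -3, 0, 5, 0)ᵀ.
Then v_1 = N · v_2 = (3, 2, 0, -3, 0)ᵀ.

Sanity check: (A − (-4)·I) v_1 = (0, 0, 0, 0, 0)ᵀ = 0. ✓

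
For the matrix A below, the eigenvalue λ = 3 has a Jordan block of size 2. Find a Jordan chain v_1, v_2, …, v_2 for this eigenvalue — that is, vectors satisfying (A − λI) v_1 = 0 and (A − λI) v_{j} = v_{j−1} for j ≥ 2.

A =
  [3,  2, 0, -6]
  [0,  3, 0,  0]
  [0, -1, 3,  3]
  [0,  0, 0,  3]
A Jordan chain for λ = 3 of length 2:
v_1 = (2, 0, -1, 0)ᵀ
v_2 = (0, 1, 0, 0)ᵀ

Let N = A − (3)·I. We want v_2 with N^2 v_2 = 0 but N^1 v_2 ≠ 0; then v_{j-1} := N · v_j for j = 2, …, 2.

Pick v_2 = (0, 1, 0, 0)ᵀ.
Then v_1 = N · v_2 = (2, 0, -1, 0)ᵀ.

Sanity check: (A − (3)·I) v_1 = (0, 0, 0, 0)ᵀ = 0. ✓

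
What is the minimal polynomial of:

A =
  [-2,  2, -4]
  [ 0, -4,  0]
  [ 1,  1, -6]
x^2 + 8*x + 16

The characteristic polynomial is χ_A(x) = (x + 4)^3, so the eigenvalues are known. The minimal polynomial is
  m_A(x) = Π_λ (x − λ)^{k_λ}
where k_λ is the size of the *largest* Jordan block for λ (equivalently, the smallest k with (A − λI)^k v = 0 for every generalised eigenvector v of λ).

  λ = -4: largest Jordan block has size 2, contributing (x + 4)^2

So m_A(x) = (x + 4)^2 = x^2 + 8*x + 16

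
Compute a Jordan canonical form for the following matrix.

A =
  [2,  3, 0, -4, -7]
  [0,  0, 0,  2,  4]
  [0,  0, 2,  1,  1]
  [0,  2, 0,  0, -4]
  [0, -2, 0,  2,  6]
J_2(2) ⊕ J_2(2) ⊕ J_1(2)

The characteristic polynomial is
  det(x·I − A) = x^5 - 10*x^4 + 40*x^3 - 80*x^2 + 80*x - 32 = (x - 2)^5

Eigenvalues and multiplicities (the geometric multiplicity of λ is n − rank(A − λI), which equals the number of Jordan blocks for λ):
  λ = 2: algebraic multiplicity = 5, geometric multiplicity = 3

Determining the block sizes for each eigenvalue:
  λ = 2: with am = 5 and gm = 3, the partition is not yet determined (e.g. several partitions of 5 into 3 parts exist). Let N = A − (2)·I. Computing rank(N^1) = 2, rank(N^2) = 0; the number of blocks of size ≥ j is rank(N^{j−1}) − rank(N^j), giving [3, 2]. So we have 2 block(s) of size 2, 1 block(s) of size 1 → block sizes [2, 2, 1]

Assembling the blocks gives a Jordan form
J =
  [2, 1, 0, 0, 0]
  [0, 2, 0, 0, 0]
  [0, 0, 2, 1, 0]
  [0, 0, 0, 2, 0]
  [0, 0, 0, 0, 2]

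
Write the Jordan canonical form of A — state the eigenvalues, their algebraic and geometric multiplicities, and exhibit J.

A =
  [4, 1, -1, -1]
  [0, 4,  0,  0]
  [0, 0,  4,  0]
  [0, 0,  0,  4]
J_2(4) ⊕ J_1(4) ⊕ J_1(4)

The characteristic polynomial is
  det(x·I − A) = x^4 - 16*x^3 + 96*x^2 - 256*x + 256 = (x - 4)^4

Eigenvalues and multiplicities (the geometric multiplicity of λ is n − rank(A − λI), which equals the number of Jordan blocks for λ):
  λ = 4: algebraic multiplicity = 4, geometric multiplicity = 3

Determining the block sizes for each eigenvalue:
  λ = 4: 3 blocks summing to 4 forces exactly one block of size 2 and the rest size 1 → block sizes [2, 1, 1]

Assembling the blocks gives a Jordan form
J =
  [4, 1, 0, 0]
  [0, 4, 0, 0]
  [0, 0, 4, 0]
  [0, 0, 0, 4]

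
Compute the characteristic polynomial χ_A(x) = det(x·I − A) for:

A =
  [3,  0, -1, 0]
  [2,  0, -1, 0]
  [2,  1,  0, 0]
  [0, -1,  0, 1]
x^4 - 4*x^3 + 6*x^2 - 4*x + 1

Expanding det(x·I − A) (e.g. by cofactor expansion or by noting that A is similar to its Jordan form J, which has the same characteristic polynomial as A) gives
  χ_A(x) = x^4 - 4*x^3 + 6*x^2 - 4*x + 1
which factors as (x - 1)^4. The eigenvalues (with algebraic multiplicities) are λ = 1 with multiplicity 4.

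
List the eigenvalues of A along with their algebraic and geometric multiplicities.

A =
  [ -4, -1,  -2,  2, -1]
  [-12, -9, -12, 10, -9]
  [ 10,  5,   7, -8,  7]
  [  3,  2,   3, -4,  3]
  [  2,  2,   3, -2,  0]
λ = -2: alg = 5, geom = 2

Step 1 — factor the characteristic polynomial to read off the algebraic multiplicities:
  χ_A(x) = (x + 2)^5

Step 2 — compute geometric multiplicities via the rank-nullity identity g(λ) = n − rank(A − λI):
  rank(A − (-2)·I) = 3, so dim ker(A − (-2)·I) = n − 3 = 2

Summary:
  λ = -2: algebraic multiplicity = 5, geometric multiplicity = 2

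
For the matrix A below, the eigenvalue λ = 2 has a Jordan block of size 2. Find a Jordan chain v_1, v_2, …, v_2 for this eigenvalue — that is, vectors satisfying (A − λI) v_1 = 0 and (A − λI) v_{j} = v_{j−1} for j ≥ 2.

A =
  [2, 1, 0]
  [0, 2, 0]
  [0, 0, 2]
A Jordan chain for λ = 2 of length 2:
v_1 = (1, 0, 0)ᵀ
v_2 = (0, 1, 0)ᵀ

Let N = A − (2)·I. We want v_2 with N^2 v_2 = 0 but N^1 v_2 ≠ 0; then v_{j-1} := N · v_j for j = 2, …, 2.

Pick v_2 = (0, 1, 0)ᵀ.
Then v_1 = N · v_2 = (1, 0, 0)ᵀ.

Sanity check: (A − (2)·I) v_1 = (0, 0, 0)ᵀ = 0. ✓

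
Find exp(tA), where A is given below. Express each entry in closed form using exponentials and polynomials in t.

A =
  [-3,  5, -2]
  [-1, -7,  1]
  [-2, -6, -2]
e^{tA} =
  [t*exp(-4*t) + exp(-4*t), t^2*exp(-4*t) + 5*t*exp(-4*t), -t^2*exp(-4*t)/2 - 2*t*exp(-4*t)]
  [-t*exp(-4*t), -t^2*exp(-4*t) - 3*t*exp(-4*t) + exp(-4*t), t^2*exp(-4*t)/2 + t*exp(-4*t)]
  [-2*t*exp(-4*t), -2*t^2*exp(-4*t) - 6*t*exp(-4*t), t^2*exp(-4*t) + 2*t*exp(-4*t) + exp(-4*t)]

Strategy: write A = P · J · P⁻¹ where J is a Jordan canonical form, so e^{tA} = P · e^{tJ} · P⁻¹, and e^{tJ} can be computed block-by-block.

A has Jordan form
J =
  [-4,  1,  0]
  [ 0, -4,  1]
  [ 0,  0, -4]
(up to reordering of blocks).

Per-block formulas:
  For a 3×3 Jordan block J_3(-4): exp(t · J_3(-4)) = e^(-4t)·(I + t·N + (t^2/2)·N^2), where N is the 3×3 nilpotent shift.

After assembling e^{tJ} and conjugating by P, we get:

e^{tA} =
  [t*exp(-4*t) + exp(-4*t), t^2*exp(-4*t) + 5*t*exp(-4*t), -t^2*exp(-4*t)/2 - 2*t*exp(-4*t)]
  [-t*exp(-4*t), -t^2*exp(-4*t) - 3*t*exp(-4*t) + exp(-4*t), t^2*exp(-4*t)/2 + t*exp(-4*t)]
  [-2*t*exp(-4*t), -2*t^2*exp(-4*t) - 6*t*exp(-4*t), t^2*exp(-4*t) + 2*t*exp(-4*t) + exp(-4*t)]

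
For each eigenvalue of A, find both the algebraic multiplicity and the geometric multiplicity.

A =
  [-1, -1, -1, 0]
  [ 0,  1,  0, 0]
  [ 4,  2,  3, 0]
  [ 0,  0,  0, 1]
λ = 1: alg = 4, geom = 3

Step 1 — factor the characteristic polynomial to read off the algebraic multiplicities:
  χ_A(x) = (x - 1)^4

Step 2 — compute geometric multiplicities via the rank-nullity identity g(λ) = n − rank(A − λI):
  rank(A − (1)·I) = 1, so dim ker(A − (1)·I) = n − 1 = 3

Summary:
  λ = 1: algebraic multiplicity = 4, geometric multiplicity = 3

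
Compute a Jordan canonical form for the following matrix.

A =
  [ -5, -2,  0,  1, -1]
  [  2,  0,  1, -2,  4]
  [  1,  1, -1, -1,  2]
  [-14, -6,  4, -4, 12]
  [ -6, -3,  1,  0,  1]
J_3(-2) ⊕ J_1(-2) ⊕ J_1(-1)

The characteristic polynomial is
  det(x·I − A) = x^5 + 9*x^4 + 32*x^3 + 56*x^2 + 48*x + 16 = (x + 1)*(x + 2)^4

Eigenvalues and multiplicities (the geometric multiplicity of λ is n − rank(A − λI), which equals the number of Jordan blocks for λ):
  λ = -2: algebraic multiplicity = 4, geometric multiplicity = 2
  λ = -1: algebraic multiplicity = 1, geometric multiplicity = 1

Determining the block sizes for each eigenvalue:
  λ = -2: with am = 4 and gm = 2, the partition is not yet determined (e.g. several partitions of 4 into 2 parts exist). Let N = A − (-2)·I. Computing rank(N^1) = 3, rank(N^2) = 2, rank(N^3) = 1; the number of blocks of size ≥ j is rank(N^{j−1}) − rank(N^j), giving [2, 1, 1]. So we have 1 block(s) of size 3, 1 block(s) of size 1 → block sizes [3, 1]
  λ = -1: one block (gm = 1), so the single block has size am = 1 → block sizes [1]

Assembling the blocks gives a Jordan form
J =
  [-2,  1,  0,  0,  0]
  [ 0, -2,  1,  0,  0]
  [ 0,  0, -2,  0,  0]
  [ 0,  0,  0, -2,  0]
  [ 0,  0,  0,  0, -1]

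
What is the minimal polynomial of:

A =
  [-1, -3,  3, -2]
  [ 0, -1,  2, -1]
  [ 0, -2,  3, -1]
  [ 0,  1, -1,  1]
x^4 - 2*x^3 + 2*x - 1

The characteristic polynomial is χ_A(x) = (x - 1)^3*(x + 1), so the eigenvalues are known. The minimal polynomial is
  m_A(x) = Π_λ (x − λ)^{k_λ}
where k_λ is the size of the *largest* Jordan block for λ (equivalently, the smallest k with (A − λI)^k v = 0 for every generalised eigenvector v of λ).

  λ = -1: largest Jordan block has size 1, contributing (x + 1)
  λ = 1: largest Jordan block has size 3, contributing (x − 1)^3

So m_A(x) = (x - 1)^3*(x + 1) = x^4 - 2*x^3 + 2*x - 1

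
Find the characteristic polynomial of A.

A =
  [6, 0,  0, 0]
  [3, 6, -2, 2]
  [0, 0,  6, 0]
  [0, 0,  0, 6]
x^4 - 24*x^3 + 216*x^2 - 864*x + 1296

Expanding det(x·I − A) (e.g. by cofactor expansion or by noting that A is similar to its Jordan form J, which has the same characteristic polynomial as A) gives
  χ_A(x) = x^4 - 24*x^3 + 216*x^2 - 864*x + 1296
which factors as (x - 6)^4. The eigenvalues (with algebraic multiplicities) are λ = 6 with multiplicity 4.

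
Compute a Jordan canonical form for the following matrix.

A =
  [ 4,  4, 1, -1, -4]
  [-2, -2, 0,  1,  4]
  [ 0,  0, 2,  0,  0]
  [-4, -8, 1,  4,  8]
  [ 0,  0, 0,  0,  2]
J_3(2) ⊕ J_1(2) ⊕ J_1(2)

The characteristic polynomial is
  det(x·I − A) = x^5 - 10*x^4 + 40*x^3 - 80*x^2 + 80*x - 32 = (x - 2)^5

Eigenvalues and multiplicities (the geometric multiplicity of λ is n − rank(A − λI), which equals the number of Jordan blocks for λ):
  λ = 2: algebraic multiplicity = 5, geometric multiplicity = 3

Determining the block sizes for each eigenvalue:
  λ = 2: with am = 5 and gm = 3, the partition is not yet determined (e.g. several partitions of 5 into 3 parts exist). Let N = A − (2)·I. Computing rank(N^1) = 2, rank(N^2) = 1, rank(N^3) = 0; the number of blocks of size ≥ j is rank(N^{j−1}) − rank(N^j), giving [3, 1, 1]. So we have 1 block(s) of size 3, 2 block(s) of size 1 → block sizes [3, 1, 1]

Assembling the blocks gives a Jordan form
J =
  [2, 1, 0, 0, 0]
  [0, 2, 1, 0, 0]
  [0, 0, 2, 0, 0]
  [0, 0, 0, 2, 0]
  [0, 0, 0, 0, 2]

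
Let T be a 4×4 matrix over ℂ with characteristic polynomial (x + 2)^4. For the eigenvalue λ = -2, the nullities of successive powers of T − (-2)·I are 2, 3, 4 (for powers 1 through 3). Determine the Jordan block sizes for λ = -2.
Block sizes for λ = -2: [3, 1]

From the dimensions of kernels of powers, the number of Jordan blocks of size at least j is d_j − d_{j−1} where d_j = dim ker(N^j) (with d_0 = 0). Computing the differences gives [2, 1, 1].
The number of blocks of size exactly k is (#blocks of size ≥ k) − (#blocks of size ≥ k + 1), so the partition is: 1 block(s) of size 1, 1 block(s) of size 3.
In nonincreasing order the block sizes are [3, 1].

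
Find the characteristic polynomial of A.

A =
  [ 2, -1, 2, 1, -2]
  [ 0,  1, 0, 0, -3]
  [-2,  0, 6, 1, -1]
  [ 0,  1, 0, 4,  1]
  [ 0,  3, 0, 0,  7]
x^5 - 20*x^4 + 160*x^3 - 640*x^2 + 1280*x - 1024

Expanding det(x·I − A) (e.g. by cofactor expansion or by noting that A is similar to its Jordan form J, which has the same characteristic polynomial as A) gives
  χ_A(x) = x^5 - 20*x^4 + 160*x^3 - 640*x^2 + 1280*x - 1024
which factors as (x - 4)^5. The eigenvalues (with algebraic multiplicities) are λ = 4 with multiplicity 5.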